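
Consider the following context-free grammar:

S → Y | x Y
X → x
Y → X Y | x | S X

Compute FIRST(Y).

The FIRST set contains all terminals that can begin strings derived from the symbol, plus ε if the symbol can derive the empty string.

We compute FIRST(Y) using the standard algorithm.
FIRST(S) = {x}
FIRST(X) = {x}
FIRST(Y) = {x}
Therefore, FIRST(Y) = {x}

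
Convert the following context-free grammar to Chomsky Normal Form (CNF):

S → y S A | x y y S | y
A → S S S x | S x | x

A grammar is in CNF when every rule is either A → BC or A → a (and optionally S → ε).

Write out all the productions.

TY → y; TX → x; S → y; A → x; S → TY X0; X0 → S A; S → TX X1; X1 → TY X2; X2 → TY S; A → S X3; X3 → S X4; X4 → S TX; A → S TX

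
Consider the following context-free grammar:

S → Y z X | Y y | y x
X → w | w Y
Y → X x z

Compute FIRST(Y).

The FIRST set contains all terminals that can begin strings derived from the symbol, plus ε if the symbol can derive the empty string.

We compute FIRST(Y) using the standard algorithm.
FIRST(S) = {w, y}
FIRST(X) = {w}
FIRST(Y) = {w}
Therefore, FIRST(Y) = {w}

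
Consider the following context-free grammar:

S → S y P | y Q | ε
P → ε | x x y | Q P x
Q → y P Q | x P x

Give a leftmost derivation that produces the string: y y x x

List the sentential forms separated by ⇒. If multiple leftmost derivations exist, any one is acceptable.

S ⇒ y Q ⇒ y y P Q ⇒ y y Q ⇒ y y x P x ⇒ y y x x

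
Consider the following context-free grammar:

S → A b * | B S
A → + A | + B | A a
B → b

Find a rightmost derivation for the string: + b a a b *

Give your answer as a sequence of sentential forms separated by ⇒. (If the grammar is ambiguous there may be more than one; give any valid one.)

S ⇒ A b * ⇒ A a b * ⇒ A a a b * ⇒ + B a a b * ⇒ + b a a b *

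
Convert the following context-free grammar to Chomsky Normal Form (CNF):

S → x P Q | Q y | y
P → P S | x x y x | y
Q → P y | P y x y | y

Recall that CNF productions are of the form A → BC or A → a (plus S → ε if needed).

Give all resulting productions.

TX → x; TY → y; S → y; P → y; Q → y; S → TX X0; X0 → P Q; S → Q TY; P → P S; P → TX X1; X1 → TX X2; X2 → TY TX; Q → P TY; Q → P X3; X3 → TY X4; X4 → TX TY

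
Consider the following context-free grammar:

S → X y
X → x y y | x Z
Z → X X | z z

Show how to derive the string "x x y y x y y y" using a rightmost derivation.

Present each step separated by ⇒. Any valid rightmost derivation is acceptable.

S ⇒ X y ⇒ x Z y ⇒ x X X y ⇒ x X x y y y ⇒ x x y y x y y y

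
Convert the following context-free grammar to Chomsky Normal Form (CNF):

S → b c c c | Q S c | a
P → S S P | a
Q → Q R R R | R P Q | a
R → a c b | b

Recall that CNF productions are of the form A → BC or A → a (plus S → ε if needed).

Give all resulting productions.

TB → b; TC → c; S → a; P → a; Q → a; TA → a; R → b; S → TB X0; X0 → TC X1; X1 → TC TC; S → Q X2; X2 → S TC; P → S X3; X3 → S P; Q → Q X4; X4 → R X5; X5 → R R; Q → R X6; X6 → P Q; R → TA X7; X7 → TC TB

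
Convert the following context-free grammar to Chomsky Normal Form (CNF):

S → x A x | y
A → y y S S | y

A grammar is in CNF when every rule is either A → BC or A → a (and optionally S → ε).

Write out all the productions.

TX → x; S → y; TY → y; A → y; S → TX X0; X0 → A TX; A → TY X1; X1 → TY X2; X2 → S S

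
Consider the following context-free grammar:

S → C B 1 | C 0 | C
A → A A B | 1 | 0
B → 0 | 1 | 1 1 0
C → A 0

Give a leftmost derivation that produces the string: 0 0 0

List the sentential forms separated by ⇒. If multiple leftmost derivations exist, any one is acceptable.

S ⇒ C 0 ⇒ A 0 0 ⇒ 0 0 0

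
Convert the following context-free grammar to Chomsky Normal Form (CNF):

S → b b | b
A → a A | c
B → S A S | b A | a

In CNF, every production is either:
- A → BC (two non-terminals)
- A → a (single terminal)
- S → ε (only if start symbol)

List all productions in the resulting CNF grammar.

TB → b; S → b; TA → a; A → c; B → a; S → TB TB; A → TA A; B → S X0; X0 → A S; B → TB A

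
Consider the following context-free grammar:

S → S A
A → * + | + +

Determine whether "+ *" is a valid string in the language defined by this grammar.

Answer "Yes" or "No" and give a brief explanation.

No - no valid derivation exists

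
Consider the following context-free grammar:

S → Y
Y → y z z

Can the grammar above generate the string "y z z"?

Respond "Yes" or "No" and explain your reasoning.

Yes - a valid derivation exists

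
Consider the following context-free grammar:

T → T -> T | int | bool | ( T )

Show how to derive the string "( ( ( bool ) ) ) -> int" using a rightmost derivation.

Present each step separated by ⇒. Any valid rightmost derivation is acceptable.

T ⇒ T -> T ⇒ T -> int ⇒ ( T ) -> int ⇒ ( ( T ) ) -> int ⇒ ( ( ( T ) ) ) -> int ⇒ ( ( ( bool ) ) ) -> int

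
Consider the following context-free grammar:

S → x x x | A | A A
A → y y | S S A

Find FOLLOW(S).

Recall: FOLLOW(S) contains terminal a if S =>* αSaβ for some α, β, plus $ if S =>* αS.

We compute FOLLOW(S) using the standard algorithm.
FOLLOW(S) starts with {$}.
FIRST(A) = {x, y}
FIRST(S) = {x, y}
FOLLOW(A) = {$, x, y}
FOLLOW(S) = {$, x, y}
Therefore, FOLLOW(S) = {$, x, y}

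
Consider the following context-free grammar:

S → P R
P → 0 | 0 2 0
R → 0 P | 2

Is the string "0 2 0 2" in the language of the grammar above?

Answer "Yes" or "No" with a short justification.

Yes - a valid derivation exists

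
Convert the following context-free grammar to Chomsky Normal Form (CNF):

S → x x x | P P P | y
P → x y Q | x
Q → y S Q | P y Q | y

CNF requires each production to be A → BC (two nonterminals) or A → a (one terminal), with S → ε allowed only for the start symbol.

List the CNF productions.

TX → x; S → y; TY → y; P → x; Q → y; S → TX X0; X0 → TX TX; S → P X1; X1 → P P; P → TX X2; X2 → TY Q; Q → TY X3; X3 → S Q; Q → P X4; X4 → TY Q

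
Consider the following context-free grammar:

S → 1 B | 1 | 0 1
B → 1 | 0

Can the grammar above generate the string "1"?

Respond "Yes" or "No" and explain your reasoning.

Yes - a valid derivation exists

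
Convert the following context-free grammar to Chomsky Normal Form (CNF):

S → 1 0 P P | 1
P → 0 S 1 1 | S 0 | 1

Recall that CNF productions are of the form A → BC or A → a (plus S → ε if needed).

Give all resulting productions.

T1 → 1; T0 → 0; S → 1; P → 1; S → T1 X0; X0 → T0 X1; X1 → P P; P → T0 X2; X2 → S X3; X3 → T1 T1; P → S T0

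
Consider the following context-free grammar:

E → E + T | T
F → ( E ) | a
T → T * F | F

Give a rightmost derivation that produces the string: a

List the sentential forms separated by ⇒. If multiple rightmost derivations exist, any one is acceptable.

E ⇒ T ⇒ F ⇒ a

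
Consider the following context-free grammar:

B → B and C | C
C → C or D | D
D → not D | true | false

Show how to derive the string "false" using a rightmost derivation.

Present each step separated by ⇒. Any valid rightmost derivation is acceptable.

B ⇒ C ⇒ D ⇒ false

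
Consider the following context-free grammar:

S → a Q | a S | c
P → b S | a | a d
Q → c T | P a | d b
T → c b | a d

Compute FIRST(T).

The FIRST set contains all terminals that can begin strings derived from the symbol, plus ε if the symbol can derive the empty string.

We compute FIRST(T) using the standard algorithm.
FIRST(P) = {a, b}
FIRST(Q) = {a, b, c, d}
FIRST(S) = {a, c}
FIRST(T) = {a, c}
Therefore, FIRST(T) = {a, c}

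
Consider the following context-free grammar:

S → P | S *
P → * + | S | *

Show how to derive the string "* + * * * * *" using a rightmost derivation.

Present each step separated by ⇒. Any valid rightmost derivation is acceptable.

S ⇒ S * ⇒ S * * ⇒ S * * * ⇒ S * * * * ⇒ S * * * * * ⇒ P * * * * * ⇒ * + * * * * *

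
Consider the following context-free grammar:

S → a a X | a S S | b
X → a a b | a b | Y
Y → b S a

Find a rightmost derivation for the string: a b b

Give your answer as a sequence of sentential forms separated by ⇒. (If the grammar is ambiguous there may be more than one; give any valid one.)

S ⇒ a S S ⇒ a S b ⇒ a b b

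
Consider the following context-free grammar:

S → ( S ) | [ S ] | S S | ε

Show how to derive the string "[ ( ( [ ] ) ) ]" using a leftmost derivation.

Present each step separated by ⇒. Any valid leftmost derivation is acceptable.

S ⇒ S S ⇒ S ⇒ [ S ] ⇒ [ ( S ) ] ⇒ [ ( ( S ) ) ] ⇒ [ ( ( [ S ] ) ) ] ⇒ [ ( ( [ ] ) ) ]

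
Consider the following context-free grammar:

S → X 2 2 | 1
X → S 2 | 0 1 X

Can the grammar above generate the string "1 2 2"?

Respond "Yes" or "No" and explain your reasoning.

No - no valid derivation exists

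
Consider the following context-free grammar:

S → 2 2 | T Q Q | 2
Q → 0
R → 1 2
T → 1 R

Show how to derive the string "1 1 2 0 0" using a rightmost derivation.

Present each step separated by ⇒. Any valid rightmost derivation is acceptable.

S ⇒ T Q Q ⇒ T Q 0 ⇒ T 0 0 ⇒ 1 R 0 0 ⇒ 1 1 2 0 0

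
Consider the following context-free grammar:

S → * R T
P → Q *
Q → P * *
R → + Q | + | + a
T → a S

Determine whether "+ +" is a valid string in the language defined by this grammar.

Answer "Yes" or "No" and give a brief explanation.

No - no valid derivation exists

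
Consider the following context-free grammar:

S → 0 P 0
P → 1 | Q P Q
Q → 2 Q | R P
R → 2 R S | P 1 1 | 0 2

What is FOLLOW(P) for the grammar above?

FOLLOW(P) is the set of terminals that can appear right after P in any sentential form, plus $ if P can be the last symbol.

We compute FOLLOW(P) using the standard algorithm.
FOLLOW(S) starts with {$}.
FIRST(P) = {0, 1, 2}
FIRST(Q) = {0, 1, 2}
FIRST(R) = {0, 1, 2}
FIRST(S) = {0}
FOLLOW(P) = {0, 1, 2}
FOLLOW(Q) = {0, 1, 2}
FOLLOW(R) = {0, 1, 2}
FOLLOW(S) = {$, 0, 1, 2}
Therefore, FOLLOW(P) = {0, 1, 2}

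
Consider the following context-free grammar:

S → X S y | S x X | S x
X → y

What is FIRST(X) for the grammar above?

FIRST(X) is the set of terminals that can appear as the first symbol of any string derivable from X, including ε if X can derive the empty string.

We compute FIRST(X) using the standard algorithm.
FIRST(S) = {y}
FIRST(X) = {y}
Therefore, FIRST(X) = {y}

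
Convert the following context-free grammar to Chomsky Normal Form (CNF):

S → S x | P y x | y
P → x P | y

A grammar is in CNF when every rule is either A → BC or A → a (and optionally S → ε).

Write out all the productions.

TX → x; TY → y; S → y; P → y; S → S TX; S → P X0; X0 → TY TX; P → TX P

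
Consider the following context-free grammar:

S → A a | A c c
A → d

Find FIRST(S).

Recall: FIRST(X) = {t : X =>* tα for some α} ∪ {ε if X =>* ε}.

We compute FIRST(S) using the standard algorithm.
FIRST(A) = {d}
FIRST(S) = {d}
Therefore, FIRST(S) = {d}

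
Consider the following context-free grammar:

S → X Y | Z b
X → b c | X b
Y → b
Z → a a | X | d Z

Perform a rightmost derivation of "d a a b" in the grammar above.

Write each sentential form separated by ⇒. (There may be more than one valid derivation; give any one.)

S ⇒ Z b ⇒ d Z b ⇒ d a a b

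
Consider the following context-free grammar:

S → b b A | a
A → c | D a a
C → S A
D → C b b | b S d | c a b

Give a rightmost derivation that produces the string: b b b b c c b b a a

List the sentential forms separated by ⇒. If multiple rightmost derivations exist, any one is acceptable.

S ⇒ b b A ⇒ b b D a a ⇒ b b C b b a a ⇒ b b S A b b a a ⇒ b b S c b b a a ⇒ b b b b A c b b a a ⇒ b b b b c c b b a a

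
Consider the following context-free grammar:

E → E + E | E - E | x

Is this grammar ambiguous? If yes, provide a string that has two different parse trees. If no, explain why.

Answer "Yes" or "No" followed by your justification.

Yes - the string 'x + x + x - x + x + x' has two distinct leftmost derivations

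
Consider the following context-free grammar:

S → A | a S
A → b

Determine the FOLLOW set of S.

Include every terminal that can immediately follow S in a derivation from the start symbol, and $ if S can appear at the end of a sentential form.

We compute FOLLOW(S) using the standard algorithm.
FOLLOW(S) starts with {$}.
FIRST(A) = {b}
FIRST(S) = {a, b}
FOLLOW(A) = {$}
FOLLOW(S) = {$}
Therefore, FOLLOW(S) = {$}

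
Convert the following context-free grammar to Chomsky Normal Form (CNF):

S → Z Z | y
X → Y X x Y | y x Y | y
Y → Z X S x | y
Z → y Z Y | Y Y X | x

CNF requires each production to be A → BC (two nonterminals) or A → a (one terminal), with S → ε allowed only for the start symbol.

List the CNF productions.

S → y; TX → x; TY → y; X → y; Y → y; Z → x; S → Z Z; X → Y X0; X0 → X X1; X1 → TX Y; X → TY X2; X2 → TX Y; Y → Z X3; X3 → X X4; X4 → S TX; Z → TY X5; X5 → Z Y; Z → Y X6; X6 → Y X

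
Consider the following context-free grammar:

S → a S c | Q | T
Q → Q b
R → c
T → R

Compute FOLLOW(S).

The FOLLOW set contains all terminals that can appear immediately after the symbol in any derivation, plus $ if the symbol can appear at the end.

We compute FOLLOW(S) using the standard algorithm.
FOLLOW(S) starts with {$}.
FIRST(Q) = {}
FIRST(R) = {c}
FIRST(S) = {a, c}
FIRST(T) = {c}
FOLLOW(Q) = {$, b, c}
FOLLOW(R) = {$, c}
FOLLOW(S) = {$, c}
FOLLOW(T) = {$, c}
Therefore, FOLLOW(S) = {$, c}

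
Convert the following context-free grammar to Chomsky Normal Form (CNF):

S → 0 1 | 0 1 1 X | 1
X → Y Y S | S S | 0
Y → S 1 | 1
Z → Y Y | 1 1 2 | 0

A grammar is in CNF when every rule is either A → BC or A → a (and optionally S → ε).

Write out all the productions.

T0 → 0; T1 → 1; S → 1; X → 0; Y → 1; T2 → 2; Z → 0; S → T0 T1; S → T0 X0; X0 → T1 X1; X1 → T1 X; X → Y X2; X2 → Y S; X → S S; Y → S T1; Z → Y Y; Z → T1 X3; X3 → T1 T2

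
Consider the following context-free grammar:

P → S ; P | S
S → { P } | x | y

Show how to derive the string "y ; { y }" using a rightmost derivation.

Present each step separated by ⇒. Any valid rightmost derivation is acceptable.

P ⇒ S ; P ⇒ S ; S ⇒ S ; { P } ⇒ S ; { S } ⇒ S ; { y } ⇒ y ; { y }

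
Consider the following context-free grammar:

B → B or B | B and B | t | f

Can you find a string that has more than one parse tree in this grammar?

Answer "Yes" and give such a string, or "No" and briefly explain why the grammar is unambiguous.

Yes - the string 't or t and f and t or t and t' has two distinct parse trees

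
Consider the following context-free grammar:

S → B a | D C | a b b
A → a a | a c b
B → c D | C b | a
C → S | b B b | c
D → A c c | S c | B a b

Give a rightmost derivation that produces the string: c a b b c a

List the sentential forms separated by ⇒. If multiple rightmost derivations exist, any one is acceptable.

S ⇒ B a ⇒ c D a ⇒ c S c a ⇒ c a b b c a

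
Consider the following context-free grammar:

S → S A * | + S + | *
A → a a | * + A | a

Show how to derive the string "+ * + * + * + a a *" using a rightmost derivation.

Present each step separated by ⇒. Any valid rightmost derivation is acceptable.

S ⇒ S A * ⇒ S * + A * ⇒ S * + * + A * ⇒ S * + * + a a * ⇒ + S + * + * + a a * ⇒ + * + * + * + a a *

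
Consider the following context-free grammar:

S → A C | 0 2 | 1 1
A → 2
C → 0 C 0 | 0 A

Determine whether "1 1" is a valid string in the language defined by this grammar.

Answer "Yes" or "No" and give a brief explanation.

Yes - a valid derivation exists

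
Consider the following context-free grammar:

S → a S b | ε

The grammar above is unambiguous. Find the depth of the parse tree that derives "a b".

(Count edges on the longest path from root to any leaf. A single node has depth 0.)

2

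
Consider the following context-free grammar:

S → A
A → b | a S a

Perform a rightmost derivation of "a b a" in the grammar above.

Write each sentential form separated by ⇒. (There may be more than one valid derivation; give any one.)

S ⇒ A ⇒ a S a ⇒ a A a ⇒ a b a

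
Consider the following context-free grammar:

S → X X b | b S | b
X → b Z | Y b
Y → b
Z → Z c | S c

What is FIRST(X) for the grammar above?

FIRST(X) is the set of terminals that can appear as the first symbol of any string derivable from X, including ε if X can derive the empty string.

We compute FIRST(X) using the standard algorithm.
FIRST(S) = {b}
FIRST(X) = {b}
FIRST(Y) = {b}
FIRST(Z) = {b}
Therefore, FIRST(X) = {b}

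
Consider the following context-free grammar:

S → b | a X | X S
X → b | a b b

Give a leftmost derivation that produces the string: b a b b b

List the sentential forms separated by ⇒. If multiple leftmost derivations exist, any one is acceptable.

S ⇒ X S ⇒ b S ⇒ b X S ⇒ b a b b S ⇒ b a b b b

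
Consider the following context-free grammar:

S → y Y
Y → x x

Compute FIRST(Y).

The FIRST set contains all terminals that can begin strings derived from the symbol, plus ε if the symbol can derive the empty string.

We compute FIRST(Y) using the standard algorithm.
FIRST(S) = {y}
FIRST(Y) = {x}
Therefore, FIRST(Y) = {x}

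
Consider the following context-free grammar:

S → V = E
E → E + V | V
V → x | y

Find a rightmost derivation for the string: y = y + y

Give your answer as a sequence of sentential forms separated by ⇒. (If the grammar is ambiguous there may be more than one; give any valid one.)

S ⇒ V = E ⇒ V = E + V ⇒ V = E + y ⇒ V = V + y ⇒ V = y + y ⇒ y = y + y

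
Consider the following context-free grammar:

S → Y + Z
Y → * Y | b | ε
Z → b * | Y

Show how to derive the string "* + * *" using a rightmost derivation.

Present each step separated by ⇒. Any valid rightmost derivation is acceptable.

S ⇒ Y + Z ⇒ Y + Y ⇒ Y + * Y ⇒ Y + * * Y ⇒ Y + * * ⇒ * Y + * * ⇒ * + * *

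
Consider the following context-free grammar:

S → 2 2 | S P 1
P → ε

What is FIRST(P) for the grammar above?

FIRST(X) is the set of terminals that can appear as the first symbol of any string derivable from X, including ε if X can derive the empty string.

We compute FIRST(P) using the standard algorithm.
FIRST(P) = {ε}
FIRST(S) = {2}
Therefore, FIRST(P) = {ε}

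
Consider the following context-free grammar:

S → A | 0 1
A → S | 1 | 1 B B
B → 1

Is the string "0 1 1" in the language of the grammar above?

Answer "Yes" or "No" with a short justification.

No - no valid derivation exists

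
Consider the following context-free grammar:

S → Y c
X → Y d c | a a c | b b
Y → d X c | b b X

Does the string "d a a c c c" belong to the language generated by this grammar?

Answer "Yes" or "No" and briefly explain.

Yes - a valid derivation exists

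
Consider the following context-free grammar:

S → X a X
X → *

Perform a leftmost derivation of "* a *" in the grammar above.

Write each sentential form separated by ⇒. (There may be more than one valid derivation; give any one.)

S ⇒ X a X ⇒ * a X ⇒ * a *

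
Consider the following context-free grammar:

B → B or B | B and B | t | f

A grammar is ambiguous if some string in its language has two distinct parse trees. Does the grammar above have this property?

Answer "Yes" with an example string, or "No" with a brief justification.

Yes - the string 't and t and t and t' has two distinct parse trees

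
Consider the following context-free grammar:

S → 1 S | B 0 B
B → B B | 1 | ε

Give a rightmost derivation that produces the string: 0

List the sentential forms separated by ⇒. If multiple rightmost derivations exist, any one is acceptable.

S ⇒ B 0 B ⇒ B 0 ⇒ 0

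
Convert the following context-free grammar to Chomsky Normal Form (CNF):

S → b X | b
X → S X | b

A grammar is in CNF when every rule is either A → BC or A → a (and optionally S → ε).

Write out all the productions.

TB → b; S → b; X → b; S → TB X; X → S X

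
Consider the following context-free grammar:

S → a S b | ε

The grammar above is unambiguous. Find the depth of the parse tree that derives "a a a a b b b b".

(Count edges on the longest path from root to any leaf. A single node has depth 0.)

5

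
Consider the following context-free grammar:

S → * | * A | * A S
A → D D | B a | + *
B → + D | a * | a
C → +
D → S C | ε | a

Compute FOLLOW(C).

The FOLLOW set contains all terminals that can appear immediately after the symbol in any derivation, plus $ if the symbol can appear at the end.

We compute FOLLOW(C) using the standard algorithm.
FOLLOW(S) starts with {$}.
FIRST(A) = {*, +, a, ε}
FIRST(B) = {+, a}
FIRST(C) = {+}
FIRST(D) = {*, a, ε}
FIRST(S) = {*}
FOLLOW(A) = {$, *, +}
FOLLOW(B) = {a}
FOLLOW(C) = {$, *, +, a}
FOLLOW(D) = {$, *, +, a}
FOLLOW(S) = {$, +}
Therefore, FOLLOW(C) = {$, *, +, a}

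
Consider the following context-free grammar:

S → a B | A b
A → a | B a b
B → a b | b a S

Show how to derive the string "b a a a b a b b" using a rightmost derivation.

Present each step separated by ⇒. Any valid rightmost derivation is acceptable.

S ⇒ A b ⇒ B a b b ⇒ b a S a b b ⇒ b a a B a b b ⇒ b a a a b a b b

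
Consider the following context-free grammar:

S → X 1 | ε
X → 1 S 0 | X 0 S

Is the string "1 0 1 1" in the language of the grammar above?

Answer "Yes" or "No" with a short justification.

No - no valid derivation exists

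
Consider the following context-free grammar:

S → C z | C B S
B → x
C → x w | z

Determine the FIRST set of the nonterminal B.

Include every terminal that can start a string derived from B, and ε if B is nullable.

We compute FIRST(B) using the standard algorithm.
FIRST(B) = {x}
FIRST(C) = {x, z}
FIRST(S) = {x, z}
Therefore, FIRST(B) = {x}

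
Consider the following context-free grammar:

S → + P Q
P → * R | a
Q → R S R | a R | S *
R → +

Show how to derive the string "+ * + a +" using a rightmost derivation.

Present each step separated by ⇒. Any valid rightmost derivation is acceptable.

S ⇒ + P Q ⇒ + P a R ⇒ + P a + ⇒ + * R a + ⇒ + * + a +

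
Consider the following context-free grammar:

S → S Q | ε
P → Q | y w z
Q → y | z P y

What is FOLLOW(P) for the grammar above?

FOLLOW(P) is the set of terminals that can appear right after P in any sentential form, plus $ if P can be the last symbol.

We compute FOLLOW(P) using the standard algorithm.
FOLLOW(S) starts with {$}.
FIRST(P) = {y, z}
FIRST(Q) = {y, z}
FIRST(S) = {y, z, ε}
FOLLOW(P) = {y}
FOLLOW(Q) = {$, y, z}
FOLLOW(S) = {$, y, z}
Therefore, FOLLOW(P) = {y}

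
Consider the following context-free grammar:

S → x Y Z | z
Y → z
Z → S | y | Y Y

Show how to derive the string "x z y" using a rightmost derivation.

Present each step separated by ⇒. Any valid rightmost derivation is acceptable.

S ⇒ x Y Z ⇒ x Y y ⇒ x z y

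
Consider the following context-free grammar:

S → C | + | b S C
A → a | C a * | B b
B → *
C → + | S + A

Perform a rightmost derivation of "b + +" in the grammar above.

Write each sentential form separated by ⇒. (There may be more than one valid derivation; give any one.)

S ⇒ b S C ⇒ b S + ⇒ b + +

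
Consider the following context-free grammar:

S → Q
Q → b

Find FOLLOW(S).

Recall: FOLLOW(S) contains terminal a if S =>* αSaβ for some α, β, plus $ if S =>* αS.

We compute FOLLOW(S) using the standard algorithm.
FOLLOW(S) starts with {$}.
FIRST(Q) = {b}
FIRST(S) = {b}
FOLLOW(Q) = {$}
FOLLOW(S) = {$}
Therefore, FOLLOW(S) = {$}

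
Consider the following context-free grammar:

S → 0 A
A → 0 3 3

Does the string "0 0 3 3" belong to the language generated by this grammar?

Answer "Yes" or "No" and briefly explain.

Yes - a valid derivation exists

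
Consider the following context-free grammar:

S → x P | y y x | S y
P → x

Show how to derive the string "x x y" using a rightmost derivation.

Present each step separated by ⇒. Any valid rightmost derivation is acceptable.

S ⇒ S y ⇒ x P y ⇒ x x y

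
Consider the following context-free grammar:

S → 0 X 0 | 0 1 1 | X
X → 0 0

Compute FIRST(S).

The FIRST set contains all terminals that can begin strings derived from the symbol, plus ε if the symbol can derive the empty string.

We compute FIRST(S) using the standard algorithm.
FIRST(S) = {0}
FIRST(X) = {0}
Therefore, FIRST(S) = {0}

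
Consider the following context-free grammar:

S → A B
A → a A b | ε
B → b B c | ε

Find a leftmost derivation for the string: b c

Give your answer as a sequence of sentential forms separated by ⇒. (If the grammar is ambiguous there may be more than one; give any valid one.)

S ⇒ A B ⇒ B ⇒ b B c ⇒ b c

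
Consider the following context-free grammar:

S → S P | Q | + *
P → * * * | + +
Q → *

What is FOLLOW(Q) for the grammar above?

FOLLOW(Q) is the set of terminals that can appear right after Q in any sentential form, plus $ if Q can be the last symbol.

We compute FOLLOW(Q) using the standard algorithm.
FOLLOW(S) starts with {$}.
FIRST(P) = {*, +}
FIRST(Q) = {*}
FIRST(S) = {*, +}
FOLLOW(P) = {$, *, +}
FOLLOW(Q) = {$, *, +}
FOLLOW(S) = {$, *, +}
Therefore, FOLLOW(Q) = {$, *, +}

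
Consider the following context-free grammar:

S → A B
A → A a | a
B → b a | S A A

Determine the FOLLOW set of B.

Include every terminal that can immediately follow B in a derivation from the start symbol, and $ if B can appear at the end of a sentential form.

We compute FOLLOW(B) using the standard algorithm.
FOLLOW(S) starts with {$}.
FIRST(A) = {a}
FIRST(B) = {a, b}
FIRST(S) = {a}
FOLLOW(A) = {$, a, b}
FOLLOW(B) = {$, a}
FOLLOW(S) = {$, a}
Therefore, FOLLOW(B) = {$, a}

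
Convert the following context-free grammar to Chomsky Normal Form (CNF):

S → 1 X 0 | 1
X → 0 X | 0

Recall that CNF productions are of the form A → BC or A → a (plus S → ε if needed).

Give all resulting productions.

T1 → 1; T0 → 0; S → 1; X → 0; S → T1 X0; X0 → X T0; X → T0 X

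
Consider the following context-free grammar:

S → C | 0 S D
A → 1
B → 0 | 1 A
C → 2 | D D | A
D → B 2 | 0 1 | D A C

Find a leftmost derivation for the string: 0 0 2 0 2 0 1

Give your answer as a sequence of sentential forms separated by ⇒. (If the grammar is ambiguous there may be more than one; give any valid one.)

S ⇒ 0 S D ⇒ 0 0 S D D ⇒ 0 0 C D D ⇒ 0 0 2 D D ⇒ 0 0 2 B 2 D ⇒ 0 0 2 0 2 D ⇒ 0 0 2 0 2 0 1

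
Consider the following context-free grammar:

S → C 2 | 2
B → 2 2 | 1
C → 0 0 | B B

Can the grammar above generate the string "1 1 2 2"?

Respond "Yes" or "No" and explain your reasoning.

No - no valid derivation exists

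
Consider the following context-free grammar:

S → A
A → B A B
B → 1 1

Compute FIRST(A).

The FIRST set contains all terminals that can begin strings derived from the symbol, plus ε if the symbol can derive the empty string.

We compute FIRST(A) using the standard algorithm.
FIRST(A) = {1}
FIRST(B) = {1}
FIRST(S) = {1}
Therefore, FIRST(A) = {1}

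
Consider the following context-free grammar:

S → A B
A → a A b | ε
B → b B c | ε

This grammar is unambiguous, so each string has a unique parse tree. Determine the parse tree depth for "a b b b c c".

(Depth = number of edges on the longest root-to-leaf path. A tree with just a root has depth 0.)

4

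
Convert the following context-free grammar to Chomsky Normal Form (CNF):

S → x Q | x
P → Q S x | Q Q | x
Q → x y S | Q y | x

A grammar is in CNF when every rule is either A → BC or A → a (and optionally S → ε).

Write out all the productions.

TX → x; S → x; P → x; TY → y; Q → x; S → TX Q; P → Q X0; X0 → S TX; P → Q Q; Q → TX X1; X1 → TY S; Q → Q TY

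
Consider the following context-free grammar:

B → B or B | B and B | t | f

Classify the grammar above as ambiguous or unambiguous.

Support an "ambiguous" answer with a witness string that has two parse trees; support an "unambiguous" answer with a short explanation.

Ambiguous - the string 't and t or f and f' has two distinct parse trees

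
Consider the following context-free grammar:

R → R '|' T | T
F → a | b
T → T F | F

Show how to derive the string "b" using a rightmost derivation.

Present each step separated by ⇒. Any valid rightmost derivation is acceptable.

R ⇒ T ⇒ F ⇒ b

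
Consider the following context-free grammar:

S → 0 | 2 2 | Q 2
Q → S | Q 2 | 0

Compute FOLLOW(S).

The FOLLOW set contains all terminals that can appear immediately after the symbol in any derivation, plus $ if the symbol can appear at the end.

We compute FOLLOW(S) using the standard algorithm.
FOLLOW(S) starts with {$}.
FIRST(Q) = {0, 2}
FIRST(S) = {0, 2}
FOLLOW(Q) = {2}
FOLLOW(S) = {$, 2}
Therefore, FOLLOW(S) = {$, 2}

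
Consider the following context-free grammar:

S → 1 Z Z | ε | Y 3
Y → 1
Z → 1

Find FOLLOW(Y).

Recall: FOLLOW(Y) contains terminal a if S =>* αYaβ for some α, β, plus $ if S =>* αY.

We compute FOLLOW(Y) using the standard algorithm.
FOLLOW(S) starts with {$}.
FIRST(S) = {1, ε}
FIRST(Y) = {1}
FIRST(Z) = {1}
FOLLOW(S) = {$}
FOLLOW(Y) = {3}
FOLLOW(Z) = {$, 1}
Therefore, FOLLOW(Y) = {3}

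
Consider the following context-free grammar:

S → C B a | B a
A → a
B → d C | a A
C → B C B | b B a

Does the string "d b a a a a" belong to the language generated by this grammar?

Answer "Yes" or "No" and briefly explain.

Yes - a valid derivation exists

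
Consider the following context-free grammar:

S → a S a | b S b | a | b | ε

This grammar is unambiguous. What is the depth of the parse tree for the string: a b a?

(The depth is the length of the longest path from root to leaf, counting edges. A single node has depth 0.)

2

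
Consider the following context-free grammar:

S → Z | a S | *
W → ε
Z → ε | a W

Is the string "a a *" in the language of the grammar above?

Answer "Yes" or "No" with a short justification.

Yes - a valid derivation exists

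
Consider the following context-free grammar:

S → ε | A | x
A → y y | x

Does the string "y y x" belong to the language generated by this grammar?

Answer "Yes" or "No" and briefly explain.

No - no valid derivation exists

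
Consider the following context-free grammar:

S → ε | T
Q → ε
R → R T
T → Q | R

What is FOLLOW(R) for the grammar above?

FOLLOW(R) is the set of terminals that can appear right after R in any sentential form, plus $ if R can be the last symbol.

We compute FOLLOW(R) using the standard algorithm.
FOLLOW(S) starts with {$}.
FIRST(Q) = {ε}
FIRST(R) = {}
FIRST(S) = {ε}
FIRST(T) = {ε}
FOLLOW(Q) = {$}
FOLLOW(R) = {$}
FOLLOW(S) = {$}
FOLLOW(T) = {$}
Therefore, FOLLOW(R) = {$}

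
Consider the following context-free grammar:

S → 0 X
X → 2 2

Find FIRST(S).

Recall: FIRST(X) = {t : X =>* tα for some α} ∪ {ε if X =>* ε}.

We compute FIRST(S) using the standard algorithm.
FIRST(S) = {0}
FIRST(X) = {2}
Therefore, FIRST(S) = {0}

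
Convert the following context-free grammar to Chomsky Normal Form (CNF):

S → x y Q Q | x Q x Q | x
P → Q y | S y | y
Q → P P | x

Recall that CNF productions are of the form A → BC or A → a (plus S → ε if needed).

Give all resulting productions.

TX → x; TY → y; S → x; P → y; Q → x; S → TX X0; X0 → TY X1; X1 → Q Q; S → TX X2; X2 → Q X3; X3 → TX Q; P → Q TY; P → S TY; Q → P P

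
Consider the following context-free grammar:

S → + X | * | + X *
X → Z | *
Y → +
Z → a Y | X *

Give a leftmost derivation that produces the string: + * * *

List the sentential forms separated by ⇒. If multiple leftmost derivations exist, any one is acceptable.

S ⇒ + X * ⇒ + Z * ⇒ + X * * ⇒ + * * *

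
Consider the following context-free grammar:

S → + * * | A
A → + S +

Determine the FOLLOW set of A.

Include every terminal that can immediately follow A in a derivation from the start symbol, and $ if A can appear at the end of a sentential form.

We compute FOLLOW(A) using the standard algorithm.
FOLLOW(S) starts with {$}.
FIRST(A) = {+}
FIRST(S) = {+}
FOLLOW(A) = {$, +}
FOLLOW(S) = {$, +}
Therefore, FOLLOW(A) = {$, +}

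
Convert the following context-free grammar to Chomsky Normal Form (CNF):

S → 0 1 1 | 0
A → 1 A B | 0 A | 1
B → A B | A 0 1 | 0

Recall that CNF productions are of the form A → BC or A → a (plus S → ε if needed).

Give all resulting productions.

T0 → 0; T1 → 1; S → 0; A → 1; B → 0; S → T0 X0; X0 → T1 T1; A → T1 X1; X1 → A B; A → T0 A; B → A B; B → A X2; X2 → T0 T1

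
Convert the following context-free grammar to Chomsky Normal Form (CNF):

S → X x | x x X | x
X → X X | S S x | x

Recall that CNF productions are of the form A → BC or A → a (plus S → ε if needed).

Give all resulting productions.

TX → x; S → x; X → x; S → X TX; S → TX X0; X0 → TX X; X → X X; X → S X1; X1 → S TX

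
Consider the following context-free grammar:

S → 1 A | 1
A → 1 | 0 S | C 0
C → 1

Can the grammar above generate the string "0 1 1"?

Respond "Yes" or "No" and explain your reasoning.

No - no valid derivation exists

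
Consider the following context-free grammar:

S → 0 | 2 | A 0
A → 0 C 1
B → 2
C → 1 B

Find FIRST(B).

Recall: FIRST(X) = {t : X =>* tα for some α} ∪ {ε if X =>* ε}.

We compute FIRST(B) using the standard algorithm.
FIRST(A) = {0}
FIRST(B) = {2}
FIRST(C) = {1}
FIRST(S) = {0, 2}
Therefore, FIRST(B) = {2}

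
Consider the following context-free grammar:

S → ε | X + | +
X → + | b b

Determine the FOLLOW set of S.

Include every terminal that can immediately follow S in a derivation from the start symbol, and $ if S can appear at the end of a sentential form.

We compute FOLLOW(S) using the standard algorithm.
FOLLOW(S) starts with {$}.
FIRST(S) = {+, b, ε}
FIRST(X) = {+, b}
FOLLOW(S) = {$}
FOLLOW(X) = {+}
Therefore, FOLLOW(S) = {$}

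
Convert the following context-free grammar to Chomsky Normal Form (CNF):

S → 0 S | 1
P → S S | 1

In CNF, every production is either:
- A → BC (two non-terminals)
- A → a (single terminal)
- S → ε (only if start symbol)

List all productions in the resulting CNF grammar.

T0 → 0; S → 1; P → 1; S → T0 S; P → S S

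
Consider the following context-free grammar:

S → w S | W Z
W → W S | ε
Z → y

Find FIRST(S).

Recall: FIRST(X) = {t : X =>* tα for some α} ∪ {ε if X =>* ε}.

We compute FIRST(S) using the standard algorithm.
FIRST(S) = {w, y}
FIRST(W) = {w, y, ε}
FIRST(Z) = {y}
Therefore, FIRST(S) = {w, y}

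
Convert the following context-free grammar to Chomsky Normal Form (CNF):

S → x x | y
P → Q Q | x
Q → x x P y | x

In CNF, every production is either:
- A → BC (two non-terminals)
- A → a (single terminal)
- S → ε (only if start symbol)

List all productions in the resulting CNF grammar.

TX → x; S → y; P → x; TY → y; Q → x; S → TX TX; P → Q Q; Q → TX X0; X0 → TX X1; X1 → P TY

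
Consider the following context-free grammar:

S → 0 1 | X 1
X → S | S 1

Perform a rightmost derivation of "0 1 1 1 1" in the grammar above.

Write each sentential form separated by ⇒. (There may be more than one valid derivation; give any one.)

S ⇒ X 1 ⇒ S 1 ⇒ X 1 1 ⇒ S 1 1 1 ⇒ 0 1 1 1 1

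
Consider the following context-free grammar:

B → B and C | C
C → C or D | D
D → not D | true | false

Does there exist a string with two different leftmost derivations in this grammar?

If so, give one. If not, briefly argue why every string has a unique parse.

No - every string in the language has a unique leftmost derivation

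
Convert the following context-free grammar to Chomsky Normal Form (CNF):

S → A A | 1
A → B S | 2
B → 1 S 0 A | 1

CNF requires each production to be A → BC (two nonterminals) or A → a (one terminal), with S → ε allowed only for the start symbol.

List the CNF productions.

S → 1; A → 2; T1 → 1; T0 → 0; B → 1; S → A A; A → B S; B → T1 X0; X0 → S X1; X1 → T0 A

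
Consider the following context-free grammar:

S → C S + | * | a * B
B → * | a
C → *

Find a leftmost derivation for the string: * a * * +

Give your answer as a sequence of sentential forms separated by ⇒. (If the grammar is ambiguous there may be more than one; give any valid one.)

S ⇒ C S + ⇒ * S + ⇒ * a * B + ⇒ * a * * +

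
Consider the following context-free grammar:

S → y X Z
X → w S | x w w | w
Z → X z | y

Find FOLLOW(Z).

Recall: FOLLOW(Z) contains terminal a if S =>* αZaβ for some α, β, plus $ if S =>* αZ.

We compute FOLLOW(Z) using the standard algorithm.
FOLLOW(S) starts with {$}.
FIRST(S) = {y}
FIRST(X) = {w, x}
FIRST(Z) = {w, x, y}
FOLLOW(S) = {$, w, x, y, z}
FOLLOW(X) = {w, x, y, z}
FOLLOW(Z) = {$, w, x, y, z}
Therefore, FOLLOW(Z) = {$, w, x, y, z}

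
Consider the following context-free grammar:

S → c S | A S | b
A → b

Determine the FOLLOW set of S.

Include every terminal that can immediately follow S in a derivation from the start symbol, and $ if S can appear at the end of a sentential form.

We compute FOLLOW(S) using the standard algorithm.
FOLLOW(S) starts with {$}.
FIRST(A) = {b}
FIRST(S) = {b, c}
FOLLOW(A) = {b, c}
FOLLOW(S) = {$}
Therefore, FOLLOW(S) = {$}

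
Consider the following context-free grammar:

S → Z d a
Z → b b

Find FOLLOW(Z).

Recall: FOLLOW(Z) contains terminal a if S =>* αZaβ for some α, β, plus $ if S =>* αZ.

We compute FOLLOW(Z) using the standard algorithm.
FOLLOW(S) starts with {$}.
FIRST(S) = {b}
FIRST(Z) = {b}
FOLLOW(S) = {$}
FOLLOW(Z) = {d}
Therefore, FOLLOW(Z) = {d}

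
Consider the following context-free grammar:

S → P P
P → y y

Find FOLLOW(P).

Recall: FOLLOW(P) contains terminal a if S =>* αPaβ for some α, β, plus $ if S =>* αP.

We compute FOLLOW(P) using the standard algorithm.
FOLLOW(S) starts with {$}.
FIRST(P) = {y}
FIRST(S) = {y}
FOLLOW(P) = {$, y}
FOLLOW(S) = {$}
Therefore, FOLLOW(P) = {$, y}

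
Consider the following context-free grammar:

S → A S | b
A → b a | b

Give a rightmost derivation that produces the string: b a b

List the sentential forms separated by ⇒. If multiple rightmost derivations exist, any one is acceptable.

S ⇒ A S ⇒ A b ⇒ b a b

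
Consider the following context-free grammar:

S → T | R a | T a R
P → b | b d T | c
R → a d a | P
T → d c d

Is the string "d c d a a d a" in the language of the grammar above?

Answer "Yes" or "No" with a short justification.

Yes - a valid derivation exists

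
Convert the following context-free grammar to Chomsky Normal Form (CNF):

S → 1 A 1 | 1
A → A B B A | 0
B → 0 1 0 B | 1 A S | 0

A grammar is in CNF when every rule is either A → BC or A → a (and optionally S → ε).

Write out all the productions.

T1 → 1; S → 1; A → 0; T0 → 0; B → 0; S → T1 X0; X0 → A T1; A → A X1; X1 → B X2; X2 → B A; B → T0 X3; X3 → T1 X4; X4 → T0 B; B → T1 X5; X5 → A S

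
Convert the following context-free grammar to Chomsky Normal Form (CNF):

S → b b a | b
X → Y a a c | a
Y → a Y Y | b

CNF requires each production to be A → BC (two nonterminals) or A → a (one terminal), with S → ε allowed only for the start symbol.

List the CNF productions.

TB → b; TA → a; S → b; TC → c; X → a; Y → b; S → TB X0; X0 → TB TA; X → Y X1; X1 → TA X2; X2 → TA TC; Y → TA X3; X3 → Y Y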